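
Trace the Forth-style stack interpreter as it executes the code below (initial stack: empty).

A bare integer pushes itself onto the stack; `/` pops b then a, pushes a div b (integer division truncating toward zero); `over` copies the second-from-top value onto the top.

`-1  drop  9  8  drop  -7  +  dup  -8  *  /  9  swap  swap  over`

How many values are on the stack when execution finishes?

3

-1    [-1]
drop  []
9     [9]
8     [9, 8]
drop  [9]
-7    [9, -7]
+     [2]
dup   [2, 2]
-8    [2, 2, -8]
*     [2, -16]
/     [0]
9     [0, 9]
swap  [9, 0]
swap  [0, 9]
over  [0, 9, 0]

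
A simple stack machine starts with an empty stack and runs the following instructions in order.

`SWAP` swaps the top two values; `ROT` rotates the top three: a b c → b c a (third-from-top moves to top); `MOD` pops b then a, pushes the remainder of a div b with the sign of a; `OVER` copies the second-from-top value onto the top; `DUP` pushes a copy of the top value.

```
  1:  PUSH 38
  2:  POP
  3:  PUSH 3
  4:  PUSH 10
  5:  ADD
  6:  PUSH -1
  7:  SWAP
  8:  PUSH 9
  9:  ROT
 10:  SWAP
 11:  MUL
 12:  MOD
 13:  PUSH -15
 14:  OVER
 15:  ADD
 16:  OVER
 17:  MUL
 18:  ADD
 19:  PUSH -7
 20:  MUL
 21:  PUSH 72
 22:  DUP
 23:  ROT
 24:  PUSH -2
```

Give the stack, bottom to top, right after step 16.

[4, -11, 4]

PUSH 38  -> [38]
POP      -> []
PUSH 3   -> [3]
PUSH 10  -> [3, 10]
ADD      -> [13]
PUSH -1  -> [13, -1]
SWAP     -> [-1, 13]
PUSH 9   -> [-1, 13, 9]
ROT      -> [13, 9, -1]
SWAP     -> [13, -1, 9]
MUL      -> [13, -9]
MOD      -> [4]
PUSH -15 -> [4, -15]
OVER     -> [4, -15, 4]
ADD      -> [4, -11]
OVER     -> [4, -11, 4]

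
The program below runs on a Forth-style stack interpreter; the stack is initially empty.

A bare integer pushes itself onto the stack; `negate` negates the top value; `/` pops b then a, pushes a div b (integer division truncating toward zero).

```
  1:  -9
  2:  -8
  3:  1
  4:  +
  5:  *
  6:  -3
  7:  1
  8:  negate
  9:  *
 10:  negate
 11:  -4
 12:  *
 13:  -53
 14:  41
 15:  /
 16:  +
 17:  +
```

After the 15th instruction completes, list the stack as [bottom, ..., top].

-9     : [-9]
-8     : [-9, -8]
1      : [-9, -8, 1]
+      : [-9, -7]
*      : [63]
-3     : [63, -3]
1      : [63, -3, 1]
negate : [63, -3, -1]
*      : [63, 3]
negate : [63, -3]
-4     : [63, -3, -4]
*      : [63, 12]
-53    : [63, 12, -53]
41     : [63, 12, -53, 41]
/      : [63, 12, -1]

[63, 12, -1]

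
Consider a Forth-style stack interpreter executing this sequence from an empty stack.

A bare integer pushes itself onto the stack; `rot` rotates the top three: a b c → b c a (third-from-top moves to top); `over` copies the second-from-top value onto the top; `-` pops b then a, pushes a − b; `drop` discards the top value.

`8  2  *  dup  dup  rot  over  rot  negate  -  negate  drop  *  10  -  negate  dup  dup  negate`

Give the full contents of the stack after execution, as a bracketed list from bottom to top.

8      → [8]
2      → [8, 2]
*      → [16]
dup    → [16, 16]
dup    → [16, 16, 16]
rot    → [16, 16, 16]
over   → [16, 16, 16, 16]
rot    → [16, 16, 16, 16]
negate → [16, 16, 16, -16]
-      → [16, 16, 32]
negate → [16, 16, -32]
drop   → [16, 16]
*      → [256]
10     → [256, 10]
-      → [246]
negate → [-246]
dup    → [-246, -246]
dup    → [-246, -246, -246]
negate → [-246, -246, 246]

[-246, -246, 246]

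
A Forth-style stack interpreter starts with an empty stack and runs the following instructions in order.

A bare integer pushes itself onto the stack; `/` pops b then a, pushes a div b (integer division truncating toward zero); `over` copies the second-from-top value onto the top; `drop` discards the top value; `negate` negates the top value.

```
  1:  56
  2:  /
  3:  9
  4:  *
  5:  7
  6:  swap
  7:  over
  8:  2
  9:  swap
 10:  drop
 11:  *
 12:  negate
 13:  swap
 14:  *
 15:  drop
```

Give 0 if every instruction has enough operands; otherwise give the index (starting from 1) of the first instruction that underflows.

56 → 56
/  — needs 2 operands, stack has 1 → underflow

2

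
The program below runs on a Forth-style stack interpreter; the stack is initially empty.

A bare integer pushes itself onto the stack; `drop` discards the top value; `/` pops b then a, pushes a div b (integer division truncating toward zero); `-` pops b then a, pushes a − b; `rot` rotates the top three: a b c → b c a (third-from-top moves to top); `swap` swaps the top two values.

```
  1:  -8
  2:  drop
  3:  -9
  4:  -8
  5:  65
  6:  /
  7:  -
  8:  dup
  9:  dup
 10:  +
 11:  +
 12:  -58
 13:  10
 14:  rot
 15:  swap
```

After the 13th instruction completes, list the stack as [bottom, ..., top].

[-27, -58, 10]

-8   -> -8
drop -> (empty)
-9   -> -9
-8   -> -9 -8
65   -> -9 -8 65
/    -> -9 0
-    -> -9
dup  -> -9 -9
dup  -> -9 -9 -9
+    -> -9 -18
+    -> -27
-58  -> -27 -58
10   -> -27 -58 10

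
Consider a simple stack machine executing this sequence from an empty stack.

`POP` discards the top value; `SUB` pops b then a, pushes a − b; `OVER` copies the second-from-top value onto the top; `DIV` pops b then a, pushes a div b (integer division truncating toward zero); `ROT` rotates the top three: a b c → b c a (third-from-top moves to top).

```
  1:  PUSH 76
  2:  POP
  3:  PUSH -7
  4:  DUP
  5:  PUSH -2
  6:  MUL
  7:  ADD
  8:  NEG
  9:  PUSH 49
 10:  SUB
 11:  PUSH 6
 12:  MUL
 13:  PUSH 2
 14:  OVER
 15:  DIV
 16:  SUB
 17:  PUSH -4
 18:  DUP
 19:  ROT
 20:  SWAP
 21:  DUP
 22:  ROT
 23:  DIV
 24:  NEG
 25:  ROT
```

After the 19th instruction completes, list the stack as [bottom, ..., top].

PUSH 76 -> [76]
POP     -> []
PUSH -7 -> [-7]
DUP     -> [-7, -7]
PUSH -2 -> [-7, -7, -2]
MUL     -> [-7, 14]
ADD     -> [7]
NEG     -> [-7]
PUSH 49 -> [-7, 49]
SUB     -> [-56]
PUSH 6  -> [-56, 6]
MUL     -> [-336]
PUSH 2  -> [-336, 2]
OVER    -> [-336, 2, -336]
DIV     -> [-336, 0]
SUB     -> [-336]
PUSH -4 -> [-336, -4]
DUP     -> [-336, -4, -4]
ROT     -> [-4, -4, -336]

[-4, -4, -336]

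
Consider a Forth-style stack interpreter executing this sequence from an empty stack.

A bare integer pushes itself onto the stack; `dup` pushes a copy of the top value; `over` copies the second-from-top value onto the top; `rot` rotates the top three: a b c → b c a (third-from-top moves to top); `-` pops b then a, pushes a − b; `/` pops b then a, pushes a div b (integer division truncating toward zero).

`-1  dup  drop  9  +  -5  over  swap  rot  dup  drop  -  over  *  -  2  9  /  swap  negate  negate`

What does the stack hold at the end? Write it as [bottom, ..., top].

[0, 112]

-1     -> [-1]
dup    -> [-1, -1]
drop   -> [-1]
9      -> [-1, 9]
+      -> [8]
-5     -> [8, -5]
over   -> [8, -5, 8]
swap   -> [8, 8, -5]
rot    -> [8, -5, 8]
dup    -> [8, -5, 8, 8]
drop   -> [8, -5, 8]
-      -> [8, -13]
over   -> [8, -13, 8]
*      -> [8, -104]
-      -> [112]
2      -> [112, 2]
9      -> [112, 2, 9]
/      -> [112, 0]
swap   -> [0, 112]
negate -> [0, -112]
negate -> [0, 112]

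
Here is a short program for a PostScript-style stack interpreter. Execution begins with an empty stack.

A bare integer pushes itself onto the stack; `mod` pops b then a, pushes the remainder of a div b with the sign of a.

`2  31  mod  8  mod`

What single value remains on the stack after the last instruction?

2

2   → [2]
31  → [2, 31]
mod → [2]
8   → [2, 8]
mod → [2]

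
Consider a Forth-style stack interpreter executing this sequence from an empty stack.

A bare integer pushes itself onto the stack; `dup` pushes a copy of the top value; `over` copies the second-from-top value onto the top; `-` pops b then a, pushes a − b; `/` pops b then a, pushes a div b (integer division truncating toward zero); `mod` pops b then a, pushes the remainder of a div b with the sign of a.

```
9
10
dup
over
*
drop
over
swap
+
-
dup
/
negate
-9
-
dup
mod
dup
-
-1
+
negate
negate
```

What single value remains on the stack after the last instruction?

-1

9      -> [9]
10     -> [9, 10]
dup    -> [9, 10, 10]
over   -> [9, 10, 10, 10]
*      -> [9, 10, 100]
drop   -> [9, 10]
over   -> [9, 10, 9]
swap   -> [9, 9, 10]
+      -> [9, 19]
-      -> [-10]
dup    -> [-10, -10]
/      -> [1]
negate -> [-1]
-9     -> [-1, -9]
-      -> [8]
dup    -> [8, 8]
mod    -> [0]
dup    -> [0, 0]
-      -> [0]
-1     -> [0, -1]
+      -> [-1]
negate -> [1]
negate -> [-1]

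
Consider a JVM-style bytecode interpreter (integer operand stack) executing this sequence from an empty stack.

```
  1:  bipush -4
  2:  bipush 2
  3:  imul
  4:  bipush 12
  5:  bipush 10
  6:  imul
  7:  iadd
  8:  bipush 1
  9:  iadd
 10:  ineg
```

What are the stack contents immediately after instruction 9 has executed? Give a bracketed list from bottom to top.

[113]

bipush -4 → -4
bipush 2  → -4 2
imul      → -8
bipush 12 → -8 12
bipush 10 → -8 12 10
imul      → -8 120
iadd      → 112
bipush 1  → 112 1
iadd      → 113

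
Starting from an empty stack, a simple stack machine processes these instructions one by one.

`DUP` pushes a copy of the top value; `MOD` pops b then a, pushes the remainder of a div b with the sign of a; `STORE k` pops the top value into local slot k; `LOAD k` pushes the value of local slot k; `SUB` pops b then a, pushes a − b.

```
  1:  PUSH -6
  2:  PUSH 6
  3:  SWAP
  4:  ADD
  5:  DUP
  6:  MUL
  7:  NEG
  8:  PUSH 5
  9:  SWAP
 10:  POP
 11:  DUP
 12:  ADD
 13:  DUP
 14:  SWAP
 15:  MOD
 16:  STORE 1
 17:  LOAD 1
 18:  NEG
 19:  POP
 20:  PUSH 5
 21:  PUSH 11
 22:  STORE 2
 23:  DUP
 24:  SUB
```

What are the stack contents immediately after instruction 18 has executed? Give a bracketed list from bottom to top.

[0]

PUSH -6 -> [-6]
PUSH 6  -> [-6, 6]
SWAP    -> [6, -6]
ADD     -> [0]
DUP     -> [0, 0]
MUL     -> [0]
NEG     -> [0]
PUSH 5  -> [0, 5]
SWAP    -> [5, 0]
POP     -> [5]
DUP     -> [5, 5]
ADD     -> [10]
DUP     -> [10, 10]
SWAP    -> [10, 10]
MOD     -> [0]
STORE 1 -> []
LOAD 1  -> [0]
NEG     -> [0]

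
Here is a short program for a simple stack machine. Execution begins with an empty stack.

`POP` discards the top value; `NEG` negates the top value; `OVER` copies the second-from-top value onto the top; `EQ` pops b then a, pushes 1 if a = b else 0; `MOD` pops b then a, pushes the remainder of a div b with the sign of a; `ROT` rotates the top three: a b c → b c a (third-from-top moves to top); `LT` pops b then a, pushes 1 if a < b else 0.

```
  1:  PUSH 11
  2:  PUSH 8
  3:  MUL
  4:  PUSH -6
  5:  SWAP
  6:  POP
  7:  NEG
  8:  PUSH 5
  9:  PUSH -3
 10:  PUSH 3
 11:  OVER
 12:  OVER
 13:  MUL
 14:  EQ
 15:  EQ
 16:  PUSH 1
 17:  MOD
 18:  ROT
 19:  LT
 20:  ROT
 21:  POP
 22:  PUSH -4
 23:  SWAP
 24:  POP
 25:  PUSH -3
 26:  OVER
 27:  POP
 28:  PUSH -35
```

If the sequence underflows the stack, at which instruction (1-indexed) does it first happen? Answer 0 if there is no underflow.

PUSH 11 → 11
PUSH 8  → 11 8
MUL     → 88
PUSH -6 → 88 -6
SWAP    → -6 88
POP     → -6
NEG     → 6
PUSH 5  → 6 5
PUSH -3 → 6 5 -3
PUSH 3  → 6 5 -3 3
OVER    → 6 5 -3 3 -3
OVER    → 6 5 -3 3 -3 3
MUL     → 6 5 -3 3 -9
EQ      → 6 5 -3 0
EQ      → 6 5 0
PUSH 1  → 6 5 0 1
MOD     → 6 5 0
ROT     → 5 0 6
LT      → 5 1
ROT  — needs 3 operands, stack has 2 → underflow

20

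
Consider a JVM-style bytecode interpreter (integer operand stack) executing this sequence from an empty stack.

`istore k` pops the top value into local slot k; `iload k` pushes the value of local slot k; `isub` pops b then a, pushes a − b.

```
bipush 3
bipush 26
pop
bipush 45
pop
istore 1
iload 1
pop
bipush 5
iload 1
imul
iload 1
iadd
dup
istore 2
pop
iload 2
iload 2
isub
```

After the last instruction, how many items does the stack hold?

bipush 3   3
bipush 26  3 26
pop        3
bipush 45  3 45
pop        3
istore 1   (empty)
iload 1    3
pop        (empty)
bipush 5   5
iload 1    5 3
imul       15
iload 1    15 3
iadd       18
dup        18 18
istore 2   18
pop        (empty)
iload 2    18
iload 2    18 18
isub       0

1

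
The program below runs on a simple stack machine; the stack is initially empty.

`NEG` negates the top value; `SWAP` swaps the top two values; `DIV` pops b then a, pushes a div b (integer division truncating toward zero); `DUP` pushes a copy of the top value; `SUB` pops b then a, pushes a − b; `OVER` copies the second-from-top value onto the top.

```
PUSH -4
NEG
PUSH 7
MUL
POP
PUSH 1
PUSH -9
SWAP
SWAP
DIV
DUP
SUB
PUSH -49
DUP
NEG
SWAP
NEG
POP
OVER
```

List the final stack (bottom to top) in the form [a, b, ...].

[0, 49, 0]

PUSH -4  → [-4]
NEG      → [4]
PUSH 7   → [4, 7]
MUL      → [28]
POP      → []
PUSH 1   → [1]
PUSH -9  → [1, -9]
SWAP     → [-9, 1]
SWAP     → [1, -9]
DIV      → [0]
DUP      → [0, 0]
SUB      → [0]
PUSH -49 → [0, -49]
DUP      → [0, -49, -49]
NEG      → [0, -49, 49]
SWAP     → [0, 49, -49]
NEG      → [0, 49, 49]
POP      → [0, 49]
OVER     → [0, 49, 0]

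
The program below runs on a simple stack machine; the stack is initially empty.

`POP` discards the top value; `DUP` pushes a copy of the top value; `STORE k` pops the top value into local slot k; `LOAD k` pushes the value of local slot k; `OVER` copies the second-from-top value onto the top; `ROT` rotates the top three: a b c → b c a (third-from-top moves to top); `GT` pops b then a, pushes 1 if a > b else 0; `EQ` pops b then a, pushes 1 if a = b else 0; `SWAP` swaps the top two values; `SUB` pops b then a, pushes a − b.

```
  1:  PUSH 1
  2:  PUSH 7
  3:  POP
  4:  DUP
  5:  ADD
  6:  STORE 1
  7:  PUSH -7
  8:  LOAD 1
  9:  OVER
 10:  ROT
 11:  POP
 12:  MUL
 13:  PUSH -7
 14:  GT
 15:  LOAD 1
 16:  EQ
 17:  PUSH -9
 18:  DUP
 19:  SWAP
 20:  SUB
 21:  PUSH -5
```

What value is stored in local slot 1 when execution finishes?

2

PUSH 1  → 1
PUSH 7  → 1 7
POP     → 1
DUP     → 1 1
ADD     → 2
STORE 1 → (empty)
PUSH -7 → -7
LOAD 1  → -7 2
OVER    → -7 2 -7
ROT     → 2 -7 -7
POP     → 2 -7
MUL     → -14
PUSH -7 → -14 -7
GT      → 0
LOAD 1  → 0 2
EQ      → 0
PUSH -9 → 0 -9
DUP     → 0 -9 -9
SWAP    → 0 -9 -9
SUB     → 0 0
PUSH -5 → 0 0 -5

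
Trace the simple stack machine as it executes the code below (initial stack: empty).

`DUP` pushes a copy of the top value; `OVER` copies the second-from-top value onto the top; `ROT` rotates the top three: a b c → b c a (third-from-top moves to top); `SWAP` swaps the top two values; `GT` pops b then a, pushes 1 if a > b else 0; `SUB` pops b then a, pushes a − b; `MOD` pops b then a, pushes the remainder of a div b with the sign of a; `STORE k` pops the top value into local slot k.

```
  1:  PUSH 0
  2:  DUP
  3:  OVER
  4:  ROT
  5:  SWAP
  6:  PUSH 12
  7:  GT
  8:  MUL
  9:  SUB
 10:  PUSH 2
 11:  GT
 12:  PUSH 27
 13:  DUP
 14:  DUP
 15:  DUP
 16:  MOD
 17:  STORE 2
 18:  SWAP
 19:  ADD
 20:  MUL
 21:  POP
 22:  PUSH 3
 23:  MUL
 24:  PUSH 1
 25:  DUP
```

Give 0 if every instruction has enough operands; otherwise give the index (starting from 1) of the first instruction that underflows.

PUSH 0  -> 0
DUP     -> 0 0
OVER    -> 0 0 0
ROT     -> 0 0 0
SWAP    -> 0 0 0
PUSH 12 -> 0 0 0 12
GT      -> 0 0 0
MUL     -> 0 0
SUB     -> 0
PUSH 2  -> 0 2
GT      -> 0
PUSH 27 -> 0 27
DUP     -> 0 27 27
DUP     -> 0 27 27 27
DUP     -> 0 27 27 27 27
MOD     -> 0 27 27 0
STORE 2 -> 0 27 27
SWAP    -> 0 27 27
ADD     -> 0 54
MUL     -> 0
POP     -> (empty)
PUSH 3  -> 3
MUL  — needs 2 operands, stack has 1 → underflow

23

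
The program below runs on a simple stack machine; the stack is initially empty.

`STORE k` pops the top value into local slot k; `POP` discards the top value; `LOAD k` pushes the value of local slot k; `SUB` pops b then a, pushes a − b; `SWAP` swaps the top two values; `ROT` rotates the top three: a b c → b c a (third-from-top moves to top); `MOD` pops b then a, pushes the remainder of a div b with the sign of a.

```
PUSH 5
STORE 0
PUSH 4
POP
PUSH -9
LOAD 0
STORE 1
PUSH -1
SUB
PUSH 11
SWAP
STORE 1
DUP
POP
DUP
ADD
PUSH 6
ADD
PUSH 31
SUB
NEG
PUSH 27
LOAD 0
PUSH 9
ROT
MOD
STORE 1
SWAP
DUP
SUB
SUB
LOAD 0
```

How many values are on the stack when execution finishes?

2

PUSH 5  -> [5]
STORE 0 -> []
PUSH 4  -> [4]
POP     -> []
PUSH -9 -> [-9]
LOAD 0  -> [-9, 5]
STORE 1 -> [-9]
PUSH -1 -> [-9, -1]
SUB     -> [-8]
PUSH 11 -> [-8, 11]
SWAP    -> [11, -8]
STORE 1 -> [11]
DUP     -> [11, 11]
POP     -> [11]
DUP     -> [11, 11]
ADD     -> [22]
PUSH 6  -> [22, 6]
ADD     -> [28]
PUSH 31 -> [28, 31]
SUB     -> [-3]
NEG     -> [3]
PUSH 27 -> [3, 27]
LOAD 0  -> [3, 27, 5]
PUSH 9  -> [3, 27, 5, 9]
ROT     -> [3, 5, 9, 27]
MOD     -> [3, 5, 9]
STORE 1 -> [3, 5]
SWAP    -> [5, 3]
DUP     -> [5, 3, 3]
SUB     -> [5, 0]
SUB     -> [5]
LOAD 0  -> [5, 5]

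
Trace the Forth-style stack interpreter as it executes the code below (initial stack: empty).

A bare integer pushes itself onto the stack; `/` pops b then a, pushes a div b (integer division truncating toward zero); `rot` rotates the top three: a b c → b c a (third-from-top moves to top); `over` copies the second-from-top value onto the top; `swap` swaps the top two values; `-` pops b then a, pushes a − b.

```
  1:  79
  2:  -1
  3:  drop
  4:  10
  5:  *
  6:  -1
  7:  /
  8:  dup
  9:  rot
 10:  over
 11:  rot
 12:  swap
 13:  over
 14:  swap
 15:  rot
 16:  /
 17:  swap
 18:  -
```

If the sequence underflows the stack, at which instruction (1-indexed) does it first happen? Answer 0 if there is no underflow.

79   → 79
-1   → 79 -1
drop → 79
10   → 79 10
*    → 790
-1   → 790 -1
/    → -790
dup  → -790 -790
rot  — needs 3 operands, stack has 2 → underflow

9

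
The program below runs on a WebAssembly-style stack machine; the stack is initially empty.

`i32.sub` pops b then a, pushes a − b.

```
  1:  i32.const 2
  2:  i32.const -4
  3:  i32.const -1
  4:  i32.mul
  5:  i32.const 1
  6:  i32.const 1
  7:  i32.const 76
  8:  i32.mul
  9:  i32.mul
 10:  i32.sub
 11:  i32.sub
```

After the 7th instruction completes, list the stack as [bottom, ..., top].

[2, 4, 1, 1, 76]

i32.const 2  → [2]
i32.const -4 → [2, -4]
i32.const -1 → [2, -4, -1]
i32.mul      → [2, 4]
i32.const 1  → [2, 4, 1]
i32.const 1  → [2, 4, 1, 1]
i32.const 76 → [2, 4, 1, 1, 76]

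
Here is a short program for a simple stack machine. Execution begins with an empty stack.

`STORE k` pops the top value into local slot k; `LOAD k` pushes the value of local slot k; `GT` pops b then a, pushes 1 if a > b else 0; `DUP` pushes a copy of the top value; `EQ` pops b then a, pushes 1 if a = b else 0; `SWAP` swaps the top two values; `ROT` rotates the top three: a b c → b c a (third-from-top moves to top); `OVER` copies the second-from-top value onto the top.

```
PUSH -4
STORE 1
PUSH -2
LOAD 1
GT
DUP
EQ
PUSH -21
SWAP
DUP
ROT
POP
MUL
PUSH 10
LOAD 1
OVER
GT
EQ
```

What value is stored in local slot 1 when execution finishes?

-4

PUSH -4   -4
STORE 1   (empty)
PUSH -2   -2
LOAD 1    -2 -4
GT        1
DUP       1 1
EQ        1
PUSH -21  1 -21
SWAP      -21 1
DUP       -21 1 1
ROT       1 1 -21
POP       1 1
MUL       1
PUSH 10   1 10
LOAD 1    1 10 -4
OVER      1 10 -4 10
GT        1 10 0
EQ        1 0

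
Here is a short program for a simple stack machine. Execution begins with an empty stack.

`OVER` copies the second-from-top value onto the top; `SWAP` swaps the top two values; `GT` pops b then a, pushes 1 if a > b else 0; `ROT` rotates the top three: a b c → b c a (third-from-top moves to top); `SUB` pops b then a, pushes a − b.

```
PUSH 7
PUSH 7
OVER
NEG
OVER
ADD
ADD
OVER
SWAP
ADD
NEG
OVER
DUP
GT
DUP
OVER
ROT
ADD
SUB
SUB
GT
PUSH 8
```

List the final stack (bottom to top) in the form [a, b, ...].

[1, 8]

PUSH 7  [7]
PUSH 7  [7, 7]
OVER    [7, 7, 7]
NEG     [7, 7, -7]
OVER    [7, 7, -7, 7]
ADD     [7, 7, 0]
ADD     [7, 7]
OVER    [7, 7, 7]
SWAP    [7, 7, 7]
ADD     [7, 14]
NEG     [7, -14]
OVER    [7, -14, 7]
DUP     [7, -14, 7, 7]
GT      [7, -14, 0]
DUP     [7, -14, 0, 0]
OVER    [7, -14, 0, 0, 0]
ROT     [7, -14, 0, 0, 0]
ADD     [7, -14, 0, 0]
SUB     [7, -14, 0]
SUB     [7, -14]
GT      [1]
PUSH 8  [1, 8]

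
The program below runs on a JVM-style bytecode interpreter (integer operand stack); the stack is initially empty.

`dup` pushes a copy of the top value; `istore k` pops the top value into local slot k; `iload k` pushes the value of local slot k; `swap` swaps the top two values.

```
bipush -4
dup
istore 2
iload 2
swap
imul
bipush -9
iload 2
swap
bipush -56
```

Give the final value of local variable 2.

bipush -4  → -4
dup        → -4 -4
istore 2   → -4
iload 2    → -4 -4
swap       → -4 -4
imul       → 16
bipush -9  → 16 -9
iload 2    → 16 -9 -4
swap       → 16 -4 -9
bipush -56 → 16 -4 -9 -56

-4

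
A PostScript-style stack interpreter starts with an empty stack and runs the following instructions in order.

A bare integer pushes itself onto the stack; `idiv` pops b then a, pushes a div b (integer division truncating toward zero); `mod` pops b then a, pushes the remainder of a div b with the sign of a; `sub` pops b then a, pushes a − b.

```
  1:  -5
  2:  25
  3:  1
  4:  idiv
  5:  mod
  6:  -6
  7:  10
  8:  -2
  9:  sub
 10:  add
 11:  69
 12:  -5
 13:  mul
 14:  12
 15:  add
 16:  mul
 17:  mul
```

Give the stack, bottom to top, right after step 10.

[-5, 6]

-5    -5
25    -5 25
1     -5 25 1
idiv  -5 25
mod   -5
-6    -5 -6
10    -5 -6 10
-2    -5 -6 10 -2
sub   -5 -6 12
add   -5 6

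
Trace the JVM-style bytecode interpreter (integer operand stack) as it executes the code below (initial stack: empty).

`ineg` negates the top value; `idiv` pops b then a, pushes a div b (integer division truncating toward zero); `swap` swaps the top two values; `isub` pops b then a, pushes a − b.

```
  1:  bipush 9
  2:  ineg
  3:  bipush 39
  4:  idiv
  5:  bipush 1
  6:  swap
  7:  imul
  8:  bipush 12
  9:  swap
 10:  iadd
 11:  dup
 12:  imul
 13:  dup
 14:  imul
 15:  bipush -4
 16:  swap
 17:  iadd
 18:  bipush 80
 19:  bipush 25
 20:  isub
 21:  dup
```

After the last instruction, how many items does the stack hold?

3

bipush 9  → [9]
ineg      → [-9]
bipush 39 → [-9, 39]
idiv      → [0]
bipush 1  → [0, 1]
swap      → [1, 0]
imul      → [0]
bipush 12 → [0, 12]
swap      → [12, 0]
iadd      → [12]
dup       → [12, 12]
imul      → [144]
dup       → [144, 144]
imul      → [20736]
bipush -4 → [20736, -4]
swap      → [-4, 20736]
iadd      → [20732]
bipush 80 → [20732, 80]
bipush 25 → [20732, 80, 25]
isub      → [20732, 55]
dup       → [20732, 55, 55]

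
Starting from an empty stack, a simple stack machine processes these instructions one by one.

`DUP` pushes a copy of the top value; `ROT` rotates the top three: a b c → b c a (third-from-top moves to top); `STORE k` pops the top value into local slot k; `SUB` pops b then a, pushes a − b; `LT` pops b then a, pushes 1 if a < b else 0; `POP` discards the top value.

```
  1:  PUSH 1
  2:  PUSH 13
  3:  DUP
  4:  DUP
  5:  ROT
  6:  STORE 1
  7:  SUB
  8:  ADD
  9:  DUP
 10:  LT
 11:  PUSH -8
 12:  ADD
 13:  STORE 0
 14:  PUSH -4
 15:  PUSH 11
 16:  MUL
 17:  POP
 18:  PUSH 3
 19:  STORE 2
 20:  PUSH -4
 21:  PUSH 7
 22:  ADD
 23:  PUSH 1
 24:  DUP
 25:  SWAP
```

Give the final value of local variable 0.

PUSH 1  : 1
PUSH 13 : 1 13
DUP     : 1 13 13
DUP     : 1 13 13 13
ROT     : 1 13 13 13
STORE 1 : 1 13 13
SUB     : 1 0
ADD     : 1
DUP     : 1 1
LT      : 0
PUSH -8 : 0 -8
ADD     : -8
STORE 0 : (empty)
PUSH -4 : -4
PUSH 11 : -4 11
MUL     : -44
POP     : (empty)
PUSH 3  : 3
STORE 2 : (empty)
PUSH -4 : -4
PUSH 7  : -4 7
ADD     : 3
PUSH 1  : 3 1
DUP     : 3 1 1
SWAP    : 3 1 1

-8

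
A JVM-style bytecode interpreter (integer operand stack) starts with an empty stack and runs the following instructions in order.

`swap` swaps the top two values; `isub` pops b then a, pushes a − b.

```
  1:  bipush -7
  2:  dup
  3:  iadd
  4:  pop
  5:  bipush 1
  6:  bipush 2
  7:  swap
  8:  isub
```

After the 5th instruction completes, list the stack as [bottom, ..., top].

[1]

bipush -7  [-7]
dup        [-7, -7]
iadd       [-14]
pop        []
bipush 1   [1]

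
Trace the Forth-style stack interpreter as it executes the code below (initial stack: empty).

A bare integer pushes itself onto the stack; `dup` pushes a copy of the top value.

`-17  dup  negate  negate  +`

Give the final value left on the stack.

-34

-17    → [-17]
dup    → [-17, -17]
negate → [-17, 17]
negate → [-17, -17]
+      → [-34]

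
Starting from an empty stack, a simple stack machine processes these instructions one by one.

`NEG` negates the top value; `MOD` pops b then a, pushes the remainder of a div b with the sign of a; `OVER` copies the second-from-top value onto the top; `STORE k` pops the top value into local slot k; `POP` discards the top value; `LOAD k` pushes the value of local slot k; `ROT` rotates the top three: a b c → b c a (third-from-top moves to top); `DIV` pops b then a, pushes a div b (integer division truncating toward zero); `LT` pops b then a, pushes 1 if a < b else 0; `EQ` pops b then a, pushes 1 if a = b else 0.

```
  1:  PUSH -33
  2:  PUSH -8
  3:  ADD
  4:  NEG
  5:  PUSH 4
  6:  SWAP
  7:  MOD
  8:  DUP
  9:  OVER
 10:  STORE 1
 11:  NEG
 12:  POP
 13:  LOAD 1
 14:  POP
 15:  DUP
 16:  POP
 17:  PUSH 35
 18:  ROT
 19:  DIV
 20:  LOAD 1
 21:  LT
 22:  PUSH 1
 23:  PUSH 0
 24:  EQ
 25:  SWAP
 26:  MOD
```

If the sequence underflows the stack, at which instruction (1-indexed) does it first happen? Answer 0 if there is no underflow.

PUSH -33 → [-33]
PUSH -8  → [-33, -8]
ADD      → [-41]
NEG      → [41]
PUSH 4   → [41, 4]
SWAP     → [4, 41]
MOD      → [4]
DUP      → [4, 4]
OVER     → [4, 4, 4]
STORE 1  → [4, 4]
NEG      → [4, -4]
POP      → [4]
LOAD 1   → [4, 4]
POP      → [4]
DUP      → [4, 4]
POP      → [4]
PUSH 35  → [4, 35]
ROT  — needs 3 operands, stack has 2 → underflow

18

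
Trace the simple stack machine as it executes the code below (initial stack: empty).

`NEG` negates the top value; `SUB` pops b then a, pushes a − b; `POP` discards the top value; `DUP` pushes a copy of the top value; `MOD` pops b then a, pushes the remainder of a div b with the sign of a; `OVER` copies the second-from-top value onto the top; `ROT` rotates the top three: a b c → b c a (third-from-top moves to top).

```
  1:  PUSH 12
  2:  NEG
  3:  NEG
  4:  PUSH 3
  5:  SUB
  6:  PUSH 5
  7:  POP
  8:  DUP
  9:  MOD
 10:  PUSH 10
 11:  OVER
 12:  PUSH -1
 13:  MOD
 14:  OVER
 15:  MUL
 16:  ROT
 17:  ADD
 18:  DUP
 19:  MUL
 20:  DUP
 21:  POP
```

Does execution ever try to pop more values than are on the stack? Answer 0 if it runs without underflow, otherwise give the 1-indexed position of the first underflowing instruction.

PUSH 12 → 12
NEG     → -12
NEG     → 12
PUSH 3  → 12 3
SUB     → 9
PUSH 5  → 9 5
POP     → 9
DUP     → 9 9
MOD     → 0
PUSH 10 → 0 10
OVER    → 0 10 0
PUSH -1 → 0 10 0 -1
MOD     → 0 10 0
OVER    → 0 10 0 10
MUL     → 0 10 0
ROT     → 10 0 0
ADD     → 10 0
DUP     → 10 0 0
MUL     → 10 0
DUP     → 10 0 0
POP     → 10 0

0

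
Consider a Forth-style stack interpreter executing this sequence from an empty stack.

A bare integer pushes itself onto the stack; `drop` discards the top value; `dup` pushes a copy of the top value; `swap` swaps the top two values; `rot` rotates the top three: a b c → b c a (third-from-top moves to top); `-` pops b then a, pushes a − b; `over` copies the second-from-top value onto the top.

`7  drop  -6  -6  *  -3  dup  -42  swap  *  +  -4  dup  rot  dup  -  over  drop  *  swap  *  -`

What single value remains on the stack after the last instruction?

7    → 7
drop → (empty)
-6   → -6
-6   → -6 -6
*    → 36
-3   → 36 -3
dup  → 36 -3 -3
-42  → 36 -3 -3 -42
swap → 36 -3 -42 -3
*    → 36 -3 126
+    → 36 123
-4   → 36 123 -4
dup  → 36 123 -4 -4
rot  → 36 -4 -4 123
dup  → 36 -4 -4 123 123
-    → 36 -4 -4 0
over → 36 -4 -4 0 -4
drop → 36 -4 -4 0
*    → 36 -4 0
swap → 36 0 -4
*    → 36 0
-    → 36

36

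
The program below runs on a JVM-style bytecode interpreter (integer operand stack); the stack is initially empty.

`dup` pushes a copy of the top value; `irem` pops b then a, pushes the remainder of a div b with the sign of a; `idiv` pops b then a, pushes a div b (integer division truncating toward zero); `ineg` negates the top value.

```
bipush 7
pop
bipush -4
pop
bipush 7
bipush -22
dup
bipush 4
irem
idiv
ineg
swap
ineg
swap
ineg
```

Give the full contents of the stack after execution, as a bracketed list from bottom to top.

[-7, 11]

bipush 7   : 7
pop        : (empty)
bipush -4  : -4
pop        : (empty)
bipush 7   : 7
bipush -22 : 7 -22
dup        : 7 -22 -22
bipush 4   : 7 -22 -22 4
irem       : 7 -22 -2
idiv       : 7 11
ineg       : 7 -11
swap       : -11 7
ineg       : -11 -7
swap       : -7 -11
ineg       : -7 11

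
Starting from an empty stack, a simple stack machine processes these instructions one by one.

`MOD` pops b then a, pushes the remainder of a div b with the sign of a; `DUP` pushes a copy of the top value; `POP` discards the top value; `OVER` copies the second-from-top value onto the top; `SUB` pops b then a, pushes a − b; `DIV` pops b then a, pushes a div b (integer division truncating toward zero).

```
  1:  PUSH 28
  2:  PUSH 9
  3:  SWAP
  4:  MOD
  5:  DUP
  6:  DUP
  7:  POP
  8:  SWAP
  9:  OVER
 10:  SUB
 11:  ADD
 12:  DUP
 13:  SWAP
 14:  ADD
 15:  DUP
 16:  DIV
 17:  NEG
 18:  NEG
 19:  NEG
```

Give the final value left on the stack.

PUSH 28 -> 28
PUSH 9  -> 28 9
SWAP    -> 9 28
MOD     -> 9
DUP     -> 9 9
DUP     -> 9 9 9
POP     -> 9 9
SWAP    -> 9 9
OVER    -> 9 9 9
SUB     -> 9 0
ADD     -> 9
DUP     -> 9 9
SWAP    -> 9 9
ADD     -> 18
DUP     -> 18 18
DIV     -> 1
NEG     -> -1
NEG     -> 1
NEG     -> -1

-1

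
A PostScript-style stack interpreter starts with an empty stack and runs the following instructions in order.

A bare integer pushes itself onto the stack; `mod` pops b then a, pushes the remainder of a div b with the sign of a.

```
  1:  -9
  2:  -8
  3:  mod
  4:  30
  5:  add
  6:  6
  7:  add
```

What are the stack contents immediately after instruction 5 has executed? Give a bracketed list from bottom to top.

[29]

-9   [-9]
-8   [-9, -8]
mod  [-1]
30   [-1, 30]
add  [29]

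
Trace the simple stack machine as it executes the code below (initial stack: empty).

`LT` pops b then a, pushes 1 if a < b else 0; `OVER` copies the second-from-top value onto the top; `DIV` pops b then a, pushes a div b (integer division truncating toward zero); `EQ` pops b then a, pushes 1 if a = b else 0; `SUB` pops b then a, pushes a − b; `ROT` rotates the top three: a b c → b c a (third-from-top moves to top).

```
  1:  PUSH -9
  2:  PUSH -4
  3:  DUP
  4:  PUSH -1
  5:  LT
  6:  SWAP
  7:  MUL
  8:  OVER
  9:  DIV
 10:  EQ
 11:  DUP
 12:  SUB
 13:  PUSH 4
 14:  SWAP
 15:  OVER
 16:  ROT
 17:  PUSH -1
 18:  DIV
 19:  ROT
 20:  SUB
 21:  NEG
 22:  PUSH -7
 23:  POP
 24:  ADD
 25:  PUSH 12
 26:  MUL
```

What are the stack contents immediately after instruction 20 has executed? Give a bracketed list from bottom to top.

[4, -4]

PUSH -9 -> [-9]
PUSH -4 -> [-9, -4]
DUP     -> [-9, -4, -4]
PUSH -1 -> [-9, -4, -4, -1]
LT      -> [-9, -4, 1]
SWAP    -> [-9, 1, -4]
MUL     -> [-9, -4]
OVER    -> [-9, -4, -9]
DIV     -> [-9, 0]
EQ      -> [0]
DUP     -> [0, 0]
SUB     -> [0]
PUSH 4  -> [0, 4]
SWAP    -> [4, 0]
OVER    -> [4, 0, 4]
ROT     -> [0, 4, 4]
PUSH -1 -> [0, 4, 4, -1]
DIV     -> [0, 4, -4]
ROT     -> [4, -4, 0]
SUB     -> [4, -4]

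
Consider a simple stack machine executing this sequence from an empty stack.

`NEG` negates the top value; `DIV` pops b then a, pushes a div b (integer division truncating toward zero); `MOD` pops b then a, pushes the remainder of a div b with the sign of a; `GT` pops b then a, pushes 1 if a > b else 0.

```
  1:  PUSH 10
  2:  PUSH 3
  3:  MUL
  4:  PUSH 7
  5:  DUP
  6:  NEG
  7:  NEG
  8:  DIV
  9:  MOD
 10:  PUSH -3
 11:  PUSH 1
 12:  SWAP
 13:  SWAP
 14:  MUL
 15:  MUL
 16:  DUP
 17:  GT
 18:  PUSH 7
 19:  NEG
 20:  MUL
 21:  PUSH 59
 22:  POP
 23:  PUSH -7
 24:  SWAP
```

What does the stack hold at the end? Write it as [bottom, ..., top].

[-7, 0]

PUSH 10 -> [10]
PUSH 3  -> [10, 3]
MUL     -> [30]
PUSH 7  -> [30, 7]
DUP     -> [30, 7, 7]
NEG     -> [30, 7, -7]
NEG     -> [30, 7, 7]
DIV     -> [30, 1]
MOD     -> [0]
PUSH -3 -> [0, -3]
PUSH 1  -> [0, -3, 1]
SWAP    -> [0, 1, -3]
SWAP    -> [0, -3, 1]
MUL     -> [0, -3]
MUL     -> [0]
DUP     -> [0, 0]
GT      -> [0]
PUSH 7  -> [0, 7]
NEG     -> [0, -7]
MUL     -> [0]
PUSH 59 -> [0, 59]
POP     -> [0]
PUSH -7 -> [0, -7]
SWAP    -> [-7, 0]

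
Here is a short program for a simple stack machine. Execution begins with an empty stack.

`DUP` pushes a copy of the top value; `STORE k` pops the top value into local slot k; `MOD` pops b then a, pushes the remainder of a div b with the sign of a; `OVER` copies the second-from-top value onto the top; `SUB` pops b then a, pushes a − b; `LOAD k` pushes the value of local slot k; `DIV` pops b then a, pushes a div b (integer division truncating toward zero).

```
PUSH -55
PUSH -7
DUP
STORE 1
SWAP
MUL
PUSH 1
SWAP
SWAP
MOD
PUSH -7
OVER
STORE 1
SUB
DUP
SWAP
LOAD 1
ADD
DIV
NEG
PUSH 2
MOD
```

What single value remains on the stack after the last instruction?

PUSH -55  [-55]
PUSH -7   [-55, -7]
DUP       [-55, -7, -7]
STORE 1   [-55, -7]
SWAP      [-7, -55]
MUL       [385]
PUSH 1    [385, 1]
SWAP      [1, 385]
SWAP      [385, 1]
MOD       [0]
PUSH -7   [0, -7]
OVER      [0, -7, 0]
STORE 1   [0, -7]
SUB       [7]
DUP       [7, 7]
SWAP      [7, 7]
LOAD 1    [7, 7, 0]
ADD       [7, 7]
DIV       [1]
NEG       [-1]
PUSH 2    [-1, 2]
MOD       [-1]

-1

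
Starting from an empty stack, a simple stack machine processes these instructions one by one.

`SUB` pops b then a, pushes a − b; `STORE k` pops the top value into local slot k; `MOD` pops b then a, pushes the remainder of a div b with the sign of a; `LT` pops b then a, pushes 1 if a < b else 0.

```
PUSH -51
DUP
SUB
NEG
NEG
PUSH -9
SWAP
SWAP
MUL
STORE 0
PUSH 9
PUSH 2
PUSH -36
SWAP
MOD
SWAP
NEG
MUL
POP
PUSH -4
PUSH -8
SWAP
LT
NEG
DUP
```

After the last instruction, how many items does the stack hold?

2

PUSH -51  -51
DUP       -51 -51
SUB       0
NEG       0
NEG       0
PUSH -9   0 -9
SWAP      -9 0
SWAP      0 -9
MUL       0
STORE 0   (empty)
PUSH 9    9
PUSH 2    9 2
PUSH -36  9 2 -36
SWAP      9 -36 2
MOD       9 0
SWAP      0 9
NEG       0 -9
MUL       0
POP       (empty)
PUSH -4   -4
PUSH -8   -4 -8
SWAP      -8 -4
LT        1
NEG       -1
DUP       -1 -1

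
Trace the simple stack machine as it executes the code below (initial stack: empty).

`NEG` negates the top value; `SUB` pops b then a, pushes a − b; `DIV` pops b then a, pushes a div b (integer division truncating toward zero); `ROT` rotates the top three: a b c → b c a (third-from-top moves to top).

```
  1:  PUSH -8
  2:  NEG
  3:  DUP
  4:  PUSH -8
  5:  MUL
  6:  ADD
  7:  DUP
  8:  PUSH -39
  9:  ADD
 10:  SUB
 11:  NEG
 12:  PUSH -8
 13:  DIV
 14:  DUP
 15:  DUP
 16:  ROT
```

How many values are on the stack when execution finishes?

3

PUSH -8  → -8
NEG      → 8
DUP      → 8 8
PUSH -8  → 8 8 -8
MUL      → 8 -64
ADD      → -56
DUP      → -56 -56
PUSH -39 → -56 -56 -39
ADD      → -56 -95
SUB      → 39
NEG      → -39
PUSH -8  → -39 -8
DIV      → 4
DUP      → 4 4
DUP      → 4 4 4
ROT      → 4 4 4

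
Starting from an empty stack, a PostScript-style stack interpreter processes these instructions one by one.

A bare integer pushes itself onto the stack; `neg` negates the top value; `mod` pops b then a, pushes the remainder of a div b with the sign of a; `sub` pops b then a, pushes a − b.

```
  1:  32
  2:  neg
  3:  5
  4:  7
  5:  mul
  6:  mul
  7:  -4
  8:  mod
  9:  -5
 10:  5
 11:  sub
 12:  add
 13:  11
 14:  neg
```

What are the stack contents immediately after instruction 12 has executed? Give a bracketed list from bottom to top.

[-10]

32  : 32
neg : -32
5   : -32 5
7   : -32 5 7
mul : -32 35
mul : -1120
-4  : -1120 -4
mod : 0
-5  : 0 -5
5   : 0 -5 5
sub : 0 -10
add : -10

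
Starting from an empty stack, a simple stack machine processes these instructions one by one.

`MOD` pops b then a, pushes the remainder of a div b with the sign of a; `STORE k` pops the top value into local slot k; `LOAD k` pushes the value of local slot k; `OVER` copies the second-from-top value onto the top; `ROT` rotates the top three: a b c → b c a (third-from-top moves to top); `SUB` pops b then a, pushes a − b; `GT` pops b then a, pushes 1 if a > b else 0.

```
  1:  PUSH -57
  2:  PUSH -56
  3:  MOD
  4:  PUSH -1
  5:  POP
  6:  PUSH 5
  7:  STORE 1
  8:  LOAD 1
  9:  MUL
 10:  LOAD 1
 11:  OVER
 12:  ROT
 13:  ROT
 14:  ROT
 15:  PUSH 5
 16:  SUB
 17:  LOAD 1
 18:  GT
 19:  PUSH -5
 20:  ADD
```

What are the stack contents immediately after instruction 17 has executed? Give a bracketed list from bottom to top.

PUSH -57 → [-57]
PUSH -56 → [-57, -56]
MOD      → [-1]
PUSH -1  → [-1, -1]
POP      → [-1]
PUSH 5   → [-1, 5]
STORE 1  → [-1]
LOAD 1   → [-1, 5]
MUL      → [-5]
LOAD 1   → [-5, 5]
OVER     → [-5, 5, -5]
ROT      → [5, -5, -5]
ROT      → [-5, -5, 5]
ROT      → [-5, 5, -5]
PUSH 5   → [-5, 5, -5, 5]
SUB      → [-5, 5, -10]
LOAD 1   → [-5, 5, -10, 5]

[-5, 5, -10, 5]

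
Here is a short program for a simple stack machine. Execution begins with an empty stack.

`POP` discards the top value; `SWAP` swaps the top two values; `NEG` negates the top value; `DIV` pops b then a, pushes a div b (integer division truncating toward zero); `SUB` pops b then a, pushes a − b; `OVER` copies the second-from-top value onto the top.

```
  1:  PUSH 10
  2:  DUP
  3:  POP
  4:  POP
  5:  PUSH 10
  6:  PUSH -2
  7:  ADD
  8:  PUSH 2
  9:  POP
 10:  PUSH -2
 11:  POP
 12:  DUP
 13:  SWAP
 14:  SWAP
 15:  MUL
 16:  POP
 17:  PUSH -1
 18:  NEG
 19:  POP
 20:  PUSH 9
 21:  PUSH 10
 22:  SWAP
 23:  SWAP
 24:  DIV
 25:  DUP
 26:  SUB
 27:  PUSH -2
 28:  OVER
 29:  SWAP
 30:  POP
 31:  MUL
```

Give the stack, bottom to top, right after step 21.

PUSH 10 → [10]
DUP     → [10, 10]
POP     → [10]
POP     → []
PUSH 10 → [10]
PUSH -2 → [10, -2]
ADD     → [8]
PUSH 2  → [8, 2]
POP     → [8]
PUSH -2 → [8, -2]
POP     → [8]
DUP     → [8, 8]
SWAP    → [8, 8]
SWAP    → [8, 8]
MUL     → [64]
POP     → []
PUSH -1 → [-1]
NEG     → [1]
POP     → []
PUSH 9  → [9]
PUSH 10 → [9, 10]

[9, 10]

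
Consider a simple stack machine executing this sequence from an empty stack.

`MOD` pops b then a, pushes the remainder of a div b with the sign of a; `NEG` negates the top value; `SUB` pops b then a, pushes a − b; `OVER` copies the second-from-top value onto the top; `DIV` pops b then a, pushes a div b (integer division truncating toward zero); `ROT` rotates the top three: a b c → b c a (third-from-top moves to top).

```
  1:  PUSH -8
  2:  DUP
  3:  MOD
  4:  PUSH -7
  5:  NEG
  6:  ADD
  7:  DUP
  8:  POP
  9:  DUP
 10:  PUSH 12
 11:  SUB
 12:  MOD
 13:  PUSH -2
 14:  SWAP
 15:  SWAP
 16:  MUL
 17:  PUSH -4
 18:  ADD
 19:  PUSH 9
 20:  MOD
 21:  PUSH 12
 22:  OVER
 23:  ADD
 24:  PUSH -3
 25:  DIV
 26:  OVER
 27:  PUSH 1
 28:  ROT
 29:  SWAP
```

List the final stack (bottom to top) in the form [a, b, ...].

[-8, -8, -1, 1]

PUSH -8  [-8]
DUP      [-8, -8]
MOD      [0]
PUSH -7  [0, -7]
NEG      [0, 7]
ADD      [7]
DUP      [7, 7]
POP      [7]
DUP      [7, 7]
PUSH 12  [7, 7, 12]
SUB      [7, -5]
MOD      [2]
PUSH -2  [2, -2]
SWAP     [-2, 2]
SWAP     [2, -2]
MUL      [-4]
PUSH -4  [-4, -4]
ADD      [-8]
PUSH 9   [-8, 9]
MOD      [-8]
PUSH 12  [-8, 12]
OVER     [-8, 12, -8]
ADD      [-8, 4]
PUSH -3  [-8, 4, -3]
DIV      [-8, -1]
OVER     [-8, -1, -8]
PUSH 1   [-8, -1, -8, 1]
ROT      [-8, -8, 1, -1]
SWAP     [-8, -8, -1, 1]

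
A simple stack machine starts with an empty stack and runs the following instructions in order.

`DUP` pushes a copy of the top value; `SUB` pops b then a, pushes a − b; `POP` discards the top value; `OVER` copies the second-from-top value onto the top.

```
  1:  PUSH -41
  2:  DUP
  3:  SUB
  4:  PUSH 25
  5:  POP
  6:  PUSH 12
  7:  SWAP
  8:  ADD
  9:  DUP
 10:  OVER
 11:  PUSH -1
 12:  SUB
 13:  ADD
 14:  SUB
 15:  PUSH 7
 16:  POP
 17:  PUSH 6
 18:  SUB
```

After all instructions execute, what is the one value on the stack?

-19

PUSH -41 : [-41]
DUP      : [-41, -41]
SUB      : [0]
PUSH 25  : [0, 25]
POP      : [0]
PUSH 12  : [0, 12]
SWAP     : [12, 0]
ADD      : [12]
DUP      : [12, 12]
OVER     : [12, 12, 12]
PUSH -1  : [12, 12, 12, -1]
SUB      : [12, 12, 13]
ADD      : [12, 25]
SUB      : [-13]
PUSH 7   : [-13, 7]
POP      : [-13]
PUSH 6   : [-13, 6]
SUB      : [-19]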